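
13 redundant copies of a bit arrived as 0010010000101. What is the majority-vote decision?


Ones: 4 out of 13
Threshold: 7

0 (4/13 voted 1)


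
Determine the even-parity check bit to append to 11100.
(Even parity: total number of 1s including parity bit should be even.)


Number of 1s in data: 3
Parity bit: 1

1


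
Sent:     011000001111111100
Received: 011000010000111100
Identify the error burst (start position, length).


XOR: 000000011111000000

Burst at position 7, length 5


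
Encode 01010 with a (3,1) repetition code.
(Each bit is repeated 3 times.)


Each bit -> 3 copies

000111000111000


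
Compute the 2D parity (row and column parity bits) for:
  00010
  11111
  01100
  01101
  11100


Row parities: 11011
Column parities: 00000

Row P: 11011, Col P: 00000, Corner: 0


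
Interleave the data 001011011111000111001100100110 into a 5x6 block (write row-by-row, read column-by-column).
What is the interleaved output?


Matrix:
  001011
  011111
  000111
  001100
  100110
Read columns: 000010100011010011111110111100

000010100011010011111110111100


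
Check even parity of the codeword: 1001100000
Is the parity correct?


Number of 1s: 3

No, parity error (3 ones)


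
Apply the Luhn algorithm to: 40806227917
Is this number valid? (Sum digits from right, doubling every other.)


Luhn sum = 47
47 mod 10 = 7

Invalid (Luhn sum mod 10 = 7)


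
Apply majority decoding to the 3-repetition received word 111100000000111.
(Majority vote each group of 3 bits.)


Groups: 111, 100, 000, 000, 111
Majority votes: 10001

10001


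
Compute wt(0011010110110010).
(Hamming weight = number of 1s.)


Counting 1s in 0011010110110010

8


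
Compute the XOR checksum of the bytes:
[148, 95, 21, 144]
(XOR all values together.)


XOR chain: 148 ^ 95 ^ 21 ^ 144 = 78

78


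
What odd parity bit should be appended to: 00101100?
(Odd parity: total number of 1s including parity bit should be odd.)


Number of 1s in data: 3
Parity bit: 0

0


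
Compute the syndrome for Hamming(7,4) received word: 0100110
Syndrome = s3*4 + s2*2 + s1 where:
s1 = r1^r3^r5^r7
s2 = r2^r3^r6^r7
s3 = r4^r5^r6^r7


s1=1, s2=0, s3=0

Syndrome = 1 (error at position 1)


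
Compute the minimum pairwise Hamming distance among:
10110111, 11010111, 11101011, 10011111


Comparing all pairs, minimum distance: 2
Can detect 1 errors, correct 0 errors

2


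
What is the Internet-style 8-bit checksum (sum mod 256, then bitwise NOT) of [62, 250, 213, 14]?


Sum = 539 mod 256 = 27
Complement = 228

228


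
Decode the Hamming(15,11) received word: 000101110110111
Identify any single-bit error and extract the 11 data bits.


Syndrome = 0: no error detected

Data: 00110110111 (no errors)


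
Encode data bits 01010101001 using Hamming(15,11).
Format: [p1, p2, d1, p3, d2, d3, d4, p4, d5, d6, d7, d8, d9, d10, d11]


Parity bits: p1=1, p2=1, p3=0, p4=1

110010110101001


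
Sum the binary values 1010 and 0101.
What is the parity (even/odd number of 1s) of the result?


1010 = 10
0101 = 5
Sum = 15 = 1111
1s count = 4

even parity (4 ones in 1111)


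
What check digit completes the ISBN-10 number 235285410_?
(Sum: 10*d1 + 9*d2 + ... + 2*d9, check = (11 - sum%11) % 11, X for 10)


Weighted sum: 193
193 mod 11 = 6

Check digit: 5


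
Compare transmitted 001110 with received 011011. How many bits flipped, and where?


XOR: 010101

3 error(s) at position(s): 1, 3, 5


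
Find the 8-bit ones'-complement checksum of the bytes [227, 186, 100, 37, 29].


Sum = 579 mod 256 = 67
Complement = 188

188


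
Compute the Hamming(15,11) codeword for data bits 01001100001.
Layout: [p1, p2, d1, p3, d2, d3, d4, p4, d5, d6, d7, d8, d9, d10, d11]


Parity bits: p1=1, p2=0, p3=0, p4=1

100010011100001


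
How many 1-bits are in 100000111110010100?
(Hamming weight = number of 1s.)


Counting 1s in 100000111110010100

8


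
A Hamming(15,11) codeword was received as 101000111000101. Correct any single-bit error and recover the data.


Syndrome = 6: error at position 6

Data: 10111000101 (corrected bit 6)


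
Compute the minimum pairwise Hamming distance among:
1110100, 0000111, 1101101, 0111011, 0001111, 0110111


Comparing all pairs, minimum distance: 1
Can detect 0 errors, correct 0 errors

1


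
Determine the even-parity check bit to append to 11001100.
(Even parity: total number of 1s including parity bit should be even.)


Number of 1s in data: 4
Parity bit: 0

0


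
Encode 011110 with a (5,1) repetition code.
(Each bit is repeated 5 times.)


Each bit -> 5 copies

000001111111111111111111100000


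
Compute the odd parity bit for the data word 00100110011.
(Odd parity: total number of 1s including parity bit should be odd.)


Number of 1s in data: 5
Parity bit: 0

0


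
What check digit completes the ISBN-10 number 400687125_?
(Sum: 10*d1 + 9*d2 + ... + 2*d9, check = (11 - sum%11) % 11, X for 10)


Weighted sum: 185
185 mod 11 = 9

Check digit: 2


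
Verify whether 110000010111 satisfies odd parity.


Number of 1s: 6

No, parity error (6 ones)


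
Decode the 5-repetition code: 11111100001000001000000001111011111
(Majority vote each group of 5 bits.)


Groups: 11111, 10000, 10000, 01000, 00000, 11110, 11111
Majority votes: 1000011

1000011


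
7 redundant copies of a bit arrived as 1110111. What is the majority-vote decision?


Ones: 6 out of 7
Threshold: 4

1 (6/7 voted 1)


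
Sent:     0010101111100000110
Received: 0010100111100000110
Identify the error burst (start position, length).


XOR: 0000001000000000000

Burst at position 6, length 1


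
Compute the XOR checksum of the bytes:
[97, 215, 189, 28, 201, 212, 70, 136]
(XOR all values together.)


XOR chain: 97 ^ 215 ^ 189 ^ 28 ^ 201 ^ 212 ^ 70 ^ 136 = 196

196


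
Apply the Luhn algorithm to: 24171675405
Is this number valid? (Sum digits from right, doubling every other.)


Luhn sum = 37
37 mod 10 = 7

Invalid (Luhn sum mod 10 = 7)


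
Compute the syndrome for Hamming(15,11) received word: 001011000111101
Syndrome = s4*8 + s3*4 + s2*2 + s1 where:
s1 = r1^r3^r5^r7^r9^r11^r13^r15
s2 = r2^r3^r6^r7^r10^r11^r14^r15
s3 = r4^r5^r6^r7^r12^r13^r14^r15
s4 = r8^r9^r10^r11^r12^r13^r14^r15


s1=1, s2=1, s3=1, s4=1

Syndrome = 15 (error at position 15)


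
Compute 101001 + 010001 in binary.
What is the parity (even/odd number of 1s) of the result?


101001 = 41
010001 = 17
Sum = 58 = 111010
1s count = 4

even parity (4 ones in 111010)


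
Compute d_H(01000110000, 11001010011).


XOR: 10001100011
Count of 1s: 5

5


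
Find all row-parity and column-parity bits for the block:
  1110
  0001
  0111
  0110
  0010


Row parities: 11101
Column parities: 1100

Row P: 11101, Col P: 1100, Corner: 0


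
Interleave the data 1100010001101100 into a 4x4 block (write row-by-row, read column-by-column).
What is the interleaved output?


Matrix:
  1100
  0100
  0110
  1100
Read columns: 1001111100100000

1001111100100000


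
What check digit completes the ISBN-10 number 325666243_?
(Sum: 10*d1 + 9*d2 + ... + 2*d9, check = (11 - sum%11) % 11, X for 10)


Weighted sum: 222
222 mod 11 = 2

Check digit: 9


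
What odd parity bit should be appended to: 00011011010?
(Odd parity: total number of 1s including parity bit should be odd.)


Number of 1s in data: 5
Parity bit: 0

0


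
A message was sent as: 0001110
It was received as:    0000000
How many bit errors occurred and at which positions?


XOR: 0001110

3 error(s) at position(s): 3, 4, 5


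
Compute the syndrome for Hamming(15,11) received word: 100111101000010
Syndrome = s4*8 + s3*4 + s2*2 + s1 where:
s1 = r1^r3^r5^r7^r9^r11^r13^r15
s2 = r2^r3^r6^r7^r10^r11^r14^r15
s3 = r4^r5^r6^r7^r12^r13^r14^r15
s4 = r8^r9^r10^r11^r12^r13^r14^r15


s1=0, s2=1, s3=1, s4=0

Syndrome = 6 (error at position 6)


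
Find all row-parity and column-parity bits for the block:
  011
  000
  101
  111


Row parities: 0001
Column parities: 001

Row P: 0001, Col P: 001, Corner: 1


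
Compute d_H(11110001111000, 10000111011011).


XOR: 01110110100011
Count of 1s: 8

8


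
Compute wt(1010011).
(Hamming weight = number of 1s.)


Counting 1s in 1010011

4


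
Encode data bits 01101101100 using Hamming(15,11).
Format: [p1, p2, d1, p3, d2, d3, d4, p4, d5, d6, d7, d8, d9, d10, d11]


Parity bits: p1=1, p2=0, p3=0, p4=0

100011001101100


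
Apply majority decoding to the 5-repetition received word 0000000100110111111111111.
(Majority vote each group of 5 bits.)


Groups: 00000, 00100, 11011, 11111, 11111
Majority votes: 00111

00111


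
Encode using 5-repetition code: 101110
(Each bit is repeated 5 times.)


Each bit -> 5 copies

111110000011111111111111100000


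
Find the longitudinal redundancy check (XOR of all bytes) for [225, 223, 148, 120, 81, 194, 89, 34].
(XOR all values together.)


XOR chain: 225 ^ 223 ^ 148 ^ 120 ^ 81 ^ 194 ^ 89 ^ 34 = 58

58


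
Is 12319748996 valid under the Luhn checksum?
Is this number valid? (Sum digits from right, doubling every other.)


Luhn sum = 59
59 mod 10 = 9

Invalid (Luhn sum mod 10 = 9)


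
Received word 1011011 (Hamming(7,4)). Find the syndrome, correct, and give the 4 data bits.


Syndrome = 7: error at position 7

Data: 1010 (corrected bit 7)


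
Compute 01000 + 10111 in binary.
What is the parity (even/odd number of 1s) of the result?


01000 = 8
10111 = 23
Sum = 31 = 11111
1s count = 5

odd parity (5 ones in 11111)


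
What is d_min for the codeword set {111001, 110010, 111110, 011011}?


Comparing all pairs, minimum distance: 2
Can detect 1 errors, correct 0 errors

2


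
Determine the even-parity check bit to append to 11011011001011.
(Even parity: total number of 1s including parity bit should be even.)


Number of 1s in data: 9
Parity bit: 1

1


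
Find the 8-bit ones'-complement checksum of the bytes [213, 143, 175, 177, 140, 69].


Sum = 917 mod 256 = 149
Complement = 106

106


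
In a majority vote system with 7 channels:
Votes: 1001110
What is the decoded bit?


Ones: 4 out of 7
Threshold: 4

1 (4/7 voted 1)


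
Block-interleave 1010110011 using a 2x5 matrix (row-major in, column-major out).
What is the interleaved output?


Matrix:
  10101
  10011
Read columns: 1100100111

1100100111


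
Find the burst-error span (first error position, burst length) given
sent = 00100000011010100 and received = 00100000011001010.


XOR: 00000000000011110

Burst at position 12, length 4


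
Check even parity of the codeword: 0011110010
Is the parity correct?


Number of 1s: 5

No, parity error (5 ones)


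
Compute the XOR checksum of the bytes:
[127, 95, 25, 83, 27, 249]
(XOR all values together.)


XOR chain: 127 ^ 95 ^ 25 ^ 83 ^ 27 ^ 249 = 136

136


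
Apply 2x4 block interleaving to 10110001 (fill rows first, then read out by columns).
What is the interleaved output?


Matrix:
  1011
  0001
Read columns: 10001011

10001011


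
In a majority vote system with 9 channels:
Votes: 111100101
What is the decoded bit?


Ones: 6 out of 9
Threshold: 5

1 (6/9 voted 1)


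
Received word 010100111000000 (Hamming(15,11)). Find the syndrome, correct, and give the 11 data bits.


Syndrome = 0: no error detected

Data: 00011000000 (no errors)


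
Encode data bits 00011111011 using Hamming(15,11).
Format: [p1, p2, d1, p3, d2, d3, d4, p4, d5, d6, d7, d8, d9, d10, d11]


Parity bits: p1=0, p2=1, p3=0, p4=0

010000101111011


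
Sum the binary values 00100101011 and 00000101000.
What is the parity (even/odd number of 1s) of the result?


00100101011 = 299
00000101000 = 40
Sum = 339 = 101010011
1s count = 5

odd parity (5 ones in 101010011)


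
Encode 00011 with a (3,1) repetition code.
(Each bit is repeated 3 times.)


Each bit -> 3 copies

000000000111111


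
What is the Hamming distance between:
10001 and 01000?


XOR: 11001
Count of 1s: 3

3


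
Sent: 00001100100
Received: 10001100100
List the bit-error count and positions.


XOR: 10000000000

1 error(s) at position(s): 0


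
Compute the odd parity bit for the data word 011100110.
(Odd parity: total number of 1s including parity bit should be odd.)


Number of 1s in data: 5
Parity bit: 0

0


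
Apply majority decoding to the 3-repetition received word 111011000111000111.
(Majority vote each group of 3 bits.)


Groups: 111, 011, 000, 111, 000, 111
Majority votes: 110101

110101


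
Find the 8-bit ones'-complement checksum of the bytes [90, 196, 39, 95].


Sum = 420 mod 256 = 164
Complement = 91

91


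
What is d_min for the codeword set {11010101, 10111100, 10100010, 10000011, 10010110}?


Comparing all pairs, minimum distance: 2
Can detect 1 errors, correct 0 errors

2


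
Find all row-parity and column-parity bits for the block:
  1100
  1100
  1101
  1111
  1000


Row parities: 00101
Column parities: 1010

Row P: 00101, Col P: 1010, Corner: 0


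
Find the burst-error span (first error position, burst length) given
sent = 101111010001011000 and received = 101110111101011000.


XOR: 000001101100000000

Burst at position 5, length 5


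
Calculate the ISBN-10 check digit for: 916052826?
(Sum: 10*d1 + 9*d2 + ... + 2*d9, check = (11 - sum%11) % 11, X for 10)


Weighted sum: 237
237 mod 11 = 6

Check digit: 5


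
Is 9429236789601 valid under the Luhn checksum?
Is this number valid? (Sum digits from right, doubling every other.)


Luhn sum = 71
71 mod 10 = 1

Invalid (Luhn sum mod 10 = 1)


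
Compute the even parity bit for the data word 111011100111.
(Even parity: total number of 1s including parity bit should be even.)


Number of 1s in data: 9
Parity bit: 1

1


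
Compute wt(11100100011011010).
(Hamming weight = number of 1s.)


Counting 1s in 11100100011011010

9


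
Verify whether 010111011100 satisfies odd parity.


Number of 1s: 7

Yes, parity is correct (7 ones)


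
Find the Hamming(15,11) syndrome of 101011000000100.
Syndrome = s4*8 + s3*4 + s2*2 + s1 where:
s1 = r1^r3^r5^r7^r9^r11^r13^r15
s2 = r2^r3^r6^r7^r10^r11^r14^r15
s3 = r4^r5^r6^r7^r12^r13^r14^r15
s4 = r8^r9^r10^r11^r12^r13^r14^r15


s1=0, s2=0, s3=1, s4=1

Syndrome = 12 (error at position 12)


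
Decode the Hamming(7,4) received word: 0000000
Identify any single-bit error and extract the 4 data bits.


Syndrome = 0: no error detected

Data: 0000 (no errors)


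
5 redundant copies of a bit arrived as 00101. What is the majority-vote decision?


Ones: 2 out of 5
Threshold: 3

0 (2/5 voted 1)


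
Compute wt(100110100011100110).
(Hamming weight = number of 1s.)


Counting 1s in 100110100011100110

9


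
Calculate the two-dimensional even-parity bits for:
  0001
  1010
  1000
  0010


Row parities: 1011
Column parities: 0001

Row P: 1011, Col P: 0001, Corner: 1


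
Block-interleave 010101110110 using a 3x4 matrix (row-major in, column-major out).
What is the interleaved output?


Matrix:
  0101
  0111
  0110
Read columns: 000111011110

000111011110


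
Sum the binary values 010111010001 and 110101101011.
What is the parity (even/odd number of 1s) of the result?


010111010001 = 1489
110101101011 = 3435
Sum = 4924 = 1001100111100
1s count = 7

odd parity (7 ones in 1001100111100)


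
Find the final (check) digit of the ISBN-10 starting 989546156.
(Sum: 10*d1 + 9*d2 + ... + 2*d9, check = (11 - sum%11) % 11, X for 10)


Weighted sum: 354
354 mod 11 = 2

Check digit: 9


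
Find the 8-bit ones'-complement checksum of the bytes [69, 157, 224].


Sum = 450 mod 256 = 194
Complement = 61

61


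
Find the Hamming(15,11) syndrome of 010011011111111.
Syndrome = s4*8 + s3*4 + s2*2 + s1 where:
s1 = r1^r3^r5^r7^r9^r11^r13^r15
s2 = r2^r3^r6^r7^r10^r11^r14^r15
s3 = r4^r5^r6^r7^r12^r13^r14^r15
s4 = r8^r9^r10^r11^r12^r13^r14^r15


s1=1, s2=0, s3=0, s4=0

Syndrome = 1 (error at position 1)


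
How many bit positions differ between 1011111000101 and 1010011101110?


XOR: 0001100101011
Count of 1s: 6

6


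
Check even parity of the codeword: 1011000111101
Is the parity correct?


Number of 1s: 8

Yes, parity is correct (8 ones)


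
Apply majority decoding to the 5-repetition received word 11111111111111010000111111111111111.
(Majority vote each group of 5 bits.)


Groups: 11111, 11111, 11110, 10000, 11111, 11111, 11111
Majority votes: 1110111

1110111


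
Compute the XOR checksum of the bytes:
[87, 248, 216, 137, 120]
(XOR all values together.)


XOR chain: 87 ^ 248 ^ 216 ^ 137 ^ 120 = 134

134


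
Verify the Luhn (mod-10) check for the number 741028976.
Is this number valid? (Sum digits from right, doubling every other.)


Luhn sum = 45
45 mod 10 = 5

Invalid (Luhn sum mod 10 = 5)


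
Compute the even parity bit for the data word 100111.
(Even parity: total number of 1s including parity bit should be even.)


Number of 1s in data: 4
Parity bit: 0

0


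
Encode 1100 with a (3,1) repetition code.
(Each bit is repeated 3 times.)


Each bit -> 3 copies

111111000000


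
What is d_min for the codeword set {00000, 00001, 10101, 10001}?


Comparing all pairs, minimum distance: 1
Can detect 0 errors, correct 0 errors

1


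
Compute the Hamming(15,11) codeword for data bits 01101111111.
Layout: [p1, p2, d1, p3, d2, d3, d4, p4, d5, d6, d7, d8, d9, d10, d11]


Parity bits: p1=1, p2=1, p3=0, p4=1

110011011111111


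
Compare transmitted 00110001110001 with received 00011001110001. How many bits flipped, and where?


XOR: 00101000000000

2 error(s) at position(s): 2, 4


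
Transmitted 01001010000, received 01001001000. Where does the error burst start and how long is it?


XOR: 00000011000

Burst at position 6, length 2


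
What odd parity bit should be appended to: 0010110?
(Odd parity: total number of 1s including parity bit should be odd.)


Number of 1s in data: 3
Parity bit: 0

0


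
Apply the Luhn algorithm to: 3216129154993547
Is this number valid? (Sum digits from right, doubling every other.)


Luhn sum = 79
79 mod 10 = 9

Invalid (Luhn sum mod 10 = 9)


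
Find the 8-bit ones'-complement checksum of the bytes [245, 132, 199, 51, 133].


Sum = 760 mod 256 = 248
Complement = 7

7


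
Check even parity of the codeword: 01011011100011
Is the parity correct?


Number of 1s: 8

Yes, parity is correct (8 ones)


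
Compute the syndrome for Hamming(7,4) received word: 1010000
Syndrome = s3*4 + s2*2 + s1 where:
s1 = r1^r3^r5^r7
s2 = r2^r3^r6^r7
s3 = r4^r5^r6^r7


s1=0, s2=1, s3=0

Syndrome = 2 (error at position 2)


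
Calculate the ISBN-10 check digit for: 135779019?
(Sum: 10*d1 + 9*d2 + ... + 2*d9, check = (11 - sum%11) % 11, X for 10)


Weighted sum: 234
234 mod 11 = 3

Check digit: 8


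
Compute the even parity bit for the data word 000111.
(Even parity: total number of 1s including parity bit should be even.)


Number of 1s in data: 3
Parity bit: 1

1


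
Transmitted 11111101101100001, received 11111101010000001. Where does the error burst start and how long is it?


XOR: 00000000111100000

Burst at position 8, length 4


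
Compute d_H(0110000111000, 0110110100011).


XOR: 0000110011011
Count of 1s: 6

6


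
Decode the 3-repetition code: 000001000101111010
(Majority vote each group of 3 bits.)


Groups: 000, 001, 000, 101, 111, 010
Majority votes: 000110

000110


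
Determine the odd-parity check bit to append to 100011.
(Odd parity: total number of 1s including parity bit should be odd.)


Number of 1s in data: 3
Parity bit: 0

0


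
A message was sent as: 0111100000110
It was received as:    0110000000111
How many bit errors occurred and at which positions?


XOR: 0001100000001

3 error(s) at position(s): 3, 4, 12


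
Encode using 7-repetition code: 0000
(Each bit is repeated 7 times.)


Each bit -> 7 copies

0000000000000000000000000000


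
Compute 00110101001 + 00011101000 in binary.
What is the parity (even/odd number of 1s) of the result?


00110101001 = 425
00011101000 = 232
Sum = 657 = 1010010001
1s count = 4

even parity (4 ones in 1010010001)


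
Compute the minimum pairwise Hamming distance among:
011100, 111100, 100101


Comparing all pairs, minimum distance: 1
Can detect 0 errors, correct 0 errors

1


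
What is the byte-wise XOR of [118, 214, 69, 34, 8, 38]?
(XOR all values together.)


XOR chain: 118 ^ 214 ^ 69 ^ 34 ^ 8 ^ 38 = 233

233


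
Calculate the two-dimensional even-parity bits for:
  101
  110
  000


Row parities: 000
Column parities: 011

Row P: 000, Col P: 011, Corner: 0


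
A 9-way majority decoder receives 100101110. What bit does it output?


Ones: 5 out of 9
Threshold: 5

1 (5/9 voted 1)


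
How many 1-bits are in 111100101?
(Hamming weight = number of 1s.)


Counting 1s in 111100101

6


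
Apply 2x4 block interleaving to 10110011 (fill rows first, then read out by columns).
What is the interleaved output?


Matrix:
  1011
  0011
Read columns: 10001111

10001111


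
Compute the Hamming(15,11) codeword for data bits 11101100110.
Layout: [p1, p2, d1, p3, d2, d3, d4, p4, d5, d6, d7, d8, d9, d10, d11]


Parity bits: p1=0, p2=0, p3=0, p4=0

001011001100110


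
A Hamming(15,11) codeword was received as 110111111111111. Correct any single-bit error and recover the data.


Syndrome = 3: error at position 3

Data: 11111111111 (corrected bit 3)


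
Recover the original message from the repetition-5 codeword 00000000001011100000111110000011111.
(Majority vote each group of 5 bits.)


Groups: 00000, 00000, 10111, 00000, 11111, 00000, 11111
Majority votes: 0010101

0010101


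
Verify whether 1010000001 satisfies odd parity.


Number of 1s: 3

Yes, parity is correct (3 ones)


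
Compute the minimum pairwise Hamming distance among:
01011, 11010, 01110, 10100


Comparing all pairs, minimum distance: 2
Can detect 1 errors, correct 0 errors

2


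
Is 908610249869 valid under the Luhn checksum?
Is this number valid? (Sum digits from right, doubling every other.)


Luhn sum = 61
61 mod 10 = 1

Invalid (Luhn sum mod 10 = 1)


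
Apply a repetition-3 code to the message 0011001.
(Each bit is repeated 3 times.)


Each bit -> 3 copies

000000111111000000111


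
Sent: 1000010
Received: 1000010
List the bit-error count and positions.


XOR: 0000000

0 errors (received matches sent)


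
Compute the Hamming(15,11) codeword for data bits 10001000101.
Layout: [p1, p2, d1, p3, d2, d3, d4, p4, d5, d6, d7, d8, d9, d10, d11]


Parity bits: p1=0, p2=0, p3=0, p4=1

001000011000101


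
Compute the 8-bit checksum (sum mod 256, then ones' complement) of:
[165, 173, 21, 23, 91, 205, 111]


Sum = 789 mod 256 = 21
Complement = 234

234


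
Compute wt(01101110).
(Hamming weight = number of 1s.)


Counting 1s in 01101110

5


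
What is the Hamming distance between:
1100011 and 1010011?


XOR: 0110000
Count of 1s: 2

2


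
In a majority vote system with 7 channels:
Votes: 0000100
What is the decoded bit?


Ones: 1 out of 7
Threshold: 4

0 (1/7 voted 1)


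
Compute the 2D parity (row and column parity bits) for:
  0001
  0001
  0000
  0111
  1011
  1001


Row parities: 110110
Column parities: 0101

Row P: 110110, Col P: 0101, Corner: 0


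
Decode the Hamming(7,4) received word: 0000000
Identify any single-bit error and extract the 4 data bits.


Syndrome = 0: no error detected

Data: 0000 (no errors)


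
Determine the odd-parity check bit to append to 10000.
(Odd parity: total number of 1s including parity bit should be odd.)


Number of 1s in data: 1
Parity bit: 0

0


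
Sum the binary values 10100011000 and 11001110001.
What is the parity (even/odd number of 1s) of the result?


10100011000 = 1304
11001110001 = 1649
Sum = 2953 = 101110001001
1s count = 6

even parity (6 ones in 101110001001)


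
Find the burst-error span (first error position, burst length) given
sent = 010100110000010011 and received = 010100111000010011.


XOR: 000000001000000000

Burst at position 8, length 1


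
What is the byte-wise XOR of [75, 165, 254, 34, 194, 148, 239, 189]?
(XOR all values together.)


XOR chain: 75 ^ 165 ^ 254 ^ 34 ^ 194 ^ 148 ^ 239 ^ 189 = 54

54


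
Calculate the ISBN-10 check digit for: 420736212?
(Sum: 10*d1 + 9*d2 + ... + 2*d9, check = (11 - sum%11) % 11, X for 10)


Weighted sum: 170
170 mod 11 = 5

Check digit: 6


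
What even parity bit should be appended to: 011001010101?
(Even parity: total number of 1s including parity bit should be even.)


Number of 1s in data: 6
Parity bit: 0

0


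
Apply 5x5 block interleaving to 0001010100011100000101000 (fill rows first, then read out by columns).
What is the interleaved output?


Matrix:
  00010
  10100
  01110
  00001
  01000
Read columns: 0100000101011001010000010

0100000101011001010000010


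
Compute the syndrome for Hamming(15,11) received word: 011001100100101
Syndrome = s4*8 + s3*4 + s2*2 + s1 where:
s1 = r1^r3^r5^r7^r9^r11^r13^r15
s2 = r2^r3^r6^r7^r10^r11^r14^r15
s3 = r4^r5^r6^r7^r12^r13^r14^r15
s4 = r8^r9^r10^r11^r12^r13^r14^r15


s1=0, s2=0, s3=0, s4=1

Syndrome = 8 (error at position 8)


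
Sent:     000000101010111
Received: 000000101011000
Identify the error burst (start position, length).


XOR: 000000000001111

Burst at position 11, length 4


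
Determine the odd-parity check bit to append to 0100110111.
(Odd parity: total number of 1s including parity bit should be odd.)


Number of 1s in data: 6
Parity bit: 1

1


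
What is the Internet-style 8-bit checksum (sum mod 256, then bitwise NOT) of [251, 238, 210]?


Sum = 699 mod 256 = 187
Complement = 68

68


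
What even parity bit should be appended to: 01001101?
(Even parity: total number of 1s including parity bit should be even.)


Number of 1s in data: 4
Parity bit: 0

0


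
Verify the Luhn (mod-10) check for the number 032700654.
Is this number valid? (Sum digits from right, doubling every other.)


Luhn sum = 24
24 mod 10 = 4

Invalid (Luhn sum mod 10 = 4)


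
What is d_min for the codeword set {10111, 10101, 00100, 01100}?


Comparing all pairs, minimum distance: 1
Can detect 0 errors, correct 0 errors

1


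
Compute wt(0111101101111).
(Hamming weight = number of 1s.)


Counting 1s in 0111101101111

10


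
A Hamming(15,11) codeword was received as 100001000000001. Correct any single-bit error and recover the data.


Syndrome = 8: error at position 8

Data: 00100000001 (corrected bit 8)


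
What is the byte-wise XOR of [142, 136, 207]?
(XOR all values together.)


XOR chain: 142 ^ 136 ^ 207 = 201

201


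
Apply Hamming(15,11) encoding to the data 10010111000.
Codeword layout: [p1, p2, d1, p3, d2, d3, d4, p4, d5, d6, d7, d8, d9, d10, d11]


Parity bits: p1=1, p2=0, p3=0, p4=1

101000110111000


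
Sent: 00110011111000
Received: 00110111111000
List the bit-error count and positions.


XOR: 00000100000000

1 error(s) at position(s): 5


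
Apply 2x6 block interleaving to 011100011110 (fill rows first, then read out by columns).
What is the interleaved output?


Matrix:
  011100
  011110
Read columns: 001111110100

001111110100


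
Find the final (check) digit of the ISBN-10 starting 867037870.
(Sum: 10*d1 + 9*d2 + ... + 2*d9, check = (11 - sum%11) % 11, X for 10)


Weighted sum: 296
296 mod 11 = 10

Check digit: 1


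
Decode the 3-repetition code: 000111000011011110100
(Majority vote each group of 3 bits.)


Groups: 000, 111, 000, 011, 011, 110, 100
Majority votes: 0101110

0101110


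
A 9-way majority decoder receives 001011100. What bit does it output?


Ones: 4 out of 9
Threshold: 5

0 (4/9 voted 1)


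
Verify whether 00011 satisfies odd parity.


Number of 1s: 2

No, parity error (2 ones)


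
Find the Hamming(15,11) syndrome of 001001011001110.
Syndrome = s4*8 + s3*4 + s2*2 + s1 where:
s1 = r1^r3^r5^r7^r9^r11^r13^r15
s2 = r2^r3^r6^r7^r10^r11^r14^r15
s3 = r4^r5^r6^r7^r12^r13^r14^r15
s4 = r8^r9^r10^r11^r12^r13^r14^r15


s1=1, s2=1, s3=0, s4=1

Syndrome = 11 (error at position 11)


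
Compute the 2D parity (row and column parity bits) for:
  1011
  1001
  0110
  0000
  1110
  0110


Row parities: 100010
Column parities: 1100

Row P: 100010, Col P: 1100, Corner: 0


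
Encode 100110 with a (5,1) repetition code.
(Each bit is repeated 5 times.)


Each bit -> 5 copies

111110000000000111111111100000


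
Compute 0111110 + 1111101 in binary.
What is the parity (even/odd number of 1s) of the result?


0111110 = 62
1111101 = 125
Sum = 187 = 10111011
1s count = 6

even parity (6 ones in 10111011)


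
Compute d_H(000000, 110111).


XOR: 110111
Count of 1s: 5

5


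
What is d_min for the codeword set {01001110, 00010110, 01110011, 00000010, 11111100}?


Comparing all pairs, minimum distance: 2
Can detect 1 errors, correct 0 errors

2


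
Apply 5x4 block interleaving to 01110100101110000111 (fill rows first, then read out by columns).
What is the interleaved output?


Matrix:
  0111
  0100
  1011
  1000
  0111
Read columns: 00110110011010110101

00110110011010110101


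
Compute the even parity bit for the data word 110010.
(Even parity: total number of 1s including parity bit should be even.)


Number of 1s in data: 3
Parity bit: 1

1


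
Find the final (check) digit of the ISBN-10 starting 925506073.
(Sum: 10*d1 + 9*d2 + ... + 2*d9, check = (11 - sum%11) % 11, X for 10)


Weighted sum: 240
240 mod 11 = 9

Check digit: 2


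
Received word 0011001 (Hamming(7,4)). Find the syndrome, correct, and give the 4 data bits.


Syndrome = 0: no error detected

Data: 1001 (no errors)


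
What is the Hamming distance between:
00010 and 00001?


XOR: 00011
Count of 1s: 2

2


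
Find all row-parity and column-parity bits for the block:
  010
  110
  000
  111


Row parities: 1001
Column parities: 011

Row P: 1001, Col P: 011, Corner: 0


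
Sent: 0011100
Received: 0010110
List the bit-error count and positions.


XOR: 0001010

2 error(s) at position(s): 3, 5


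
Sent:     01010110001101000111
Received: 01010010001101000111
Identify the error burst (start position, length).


XOR: 00000100000000000000

Burst at position 5, length 1


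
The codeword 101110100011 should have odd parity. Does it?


Number of 1s: 7

Yes, parity is correct (7 ones)


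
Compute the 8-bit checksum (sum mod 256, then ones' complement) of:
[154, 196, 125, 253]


Sum = 728 mod 256 = 216
Complement = 39

39


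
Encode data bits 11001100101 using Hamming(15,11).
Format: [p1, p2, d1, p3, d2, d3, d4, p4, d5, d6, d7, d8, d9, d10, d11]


Parity bits: p1=1, p2=1, p3=1, p4=0

111110001100101


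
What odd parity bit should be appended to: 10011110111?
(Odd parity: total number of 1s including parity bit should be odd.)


Number of 1s in data: 8
Parity bit: 1

1


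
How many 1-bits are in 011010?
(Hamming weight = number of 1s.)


Counting 1s in 011010

3


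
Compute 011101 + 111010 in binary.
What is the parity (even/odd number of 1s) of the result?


011101 = 29
111010 = 58
Sum = 87 = 1010111
1s count = 5

odd parity (5 ones in 1010111)


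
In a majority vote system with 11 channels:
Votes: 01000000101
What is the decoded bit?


Ones: 3 out of 11
Threshold: 6

0 (3/11 voted 1)


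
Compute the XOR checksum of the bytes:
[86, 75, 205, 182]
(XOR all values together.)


XOR chain: 86 ^ 75 ^ 205 ^ 182 = 102

102


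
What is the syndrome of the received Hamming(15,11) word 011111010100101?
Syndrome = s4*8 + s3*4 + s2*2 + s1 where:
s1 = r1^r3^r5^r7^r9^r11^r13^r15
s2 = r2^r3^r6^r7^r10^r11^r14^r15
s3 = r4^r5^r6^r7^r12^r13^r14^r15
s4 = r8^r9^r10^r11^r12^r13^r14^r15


s1=0, s2=1, s3=1, s4=0

Syndrome = 6 (error at position 6)


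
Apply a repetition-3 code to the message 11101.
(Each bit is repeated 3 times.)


Each bit -> 3 copies

111111111000111


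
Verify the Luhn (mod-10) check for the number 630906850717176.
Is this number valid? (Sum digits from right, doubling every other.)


Luhn sum = 56
56 mod 10 = 6

Invalid (Luhn sum mod 10 = 6)


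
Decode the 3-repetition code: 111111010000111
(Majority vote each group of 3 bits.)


Groups: 111, 111, 010, 000, 111
Majority votes: 11001

11001


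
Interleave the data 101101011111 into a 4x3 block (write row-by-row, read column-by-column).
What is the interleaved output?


Matrix:
  101
  101
  011
  111
Read columns: 110100111111

110100111111


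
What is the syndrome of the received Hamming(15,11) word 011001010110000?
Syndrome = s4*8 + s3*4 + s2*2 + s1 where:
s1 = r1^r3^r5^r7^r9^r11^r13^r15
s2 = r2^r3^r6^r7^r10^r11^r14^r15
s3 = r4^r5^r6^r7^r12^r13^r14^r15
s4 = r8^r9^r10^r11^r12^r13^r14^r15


s1=0, s2=1, s3=1, s4=1

Syndrome = 14 (error at position 14)


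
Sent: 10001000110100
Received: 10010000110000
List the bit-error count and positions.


XOR: 00011000000100

3 error(s) at position(s): 3, 4, 11


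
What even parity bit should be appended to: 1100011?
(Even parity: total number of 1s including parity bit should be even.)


Number of 1s in data: 4
Parity bit: 0

0


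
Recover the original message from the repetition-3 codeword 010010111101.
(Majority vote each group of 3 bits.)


Groups: 010, 010, 111, 101
Majority votes: 0011

0011


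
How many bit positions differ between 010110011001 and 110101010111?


XOR: 100011001110
Count of 1s: 6

6


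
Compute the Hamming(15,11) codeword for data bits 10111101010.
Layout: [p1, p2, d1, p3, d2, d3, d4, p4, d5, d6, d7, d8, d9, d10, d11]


Parity bits: p1=1, p2=1, p3=0, p4=0

111001101101010


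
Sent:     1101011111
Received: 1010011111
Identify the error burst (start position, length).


XOR: 0111000000

Burst at position 1, length 3


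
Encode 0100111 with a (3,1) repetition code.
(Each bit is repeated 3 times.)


Each bit -> 3 copies

000111000000111111111


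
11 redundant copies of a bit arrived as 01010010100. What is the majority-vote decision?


Ones: 4 out of 11
Threshold: 6

0 (4/11 voted 1)


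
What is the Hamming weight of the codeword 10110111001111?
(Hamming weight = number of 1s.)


Counting 1s in 10110111001111

10


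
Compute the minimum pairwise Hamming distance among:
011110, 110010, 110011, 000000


Comparing all pairs, minimum distance: 1
Can detect 0 errors, correct 0 errors

1


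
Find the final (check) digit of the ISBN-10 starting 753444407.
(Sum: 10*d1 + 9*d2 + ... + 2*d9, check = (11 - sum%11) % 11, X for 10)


Weighted sum: 241
241 mod 11 = 10

Check digit: 1


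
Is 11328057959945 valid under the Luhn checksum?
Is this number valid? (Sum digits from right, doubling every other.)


Luhn sum = 71
71 mod 10 = 1

Invalid (Luhn sum mod 10 = 1)


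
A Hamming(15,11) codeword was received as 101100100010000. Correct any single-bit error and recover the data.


Syndrome = 10: error at position 10

Data: 10010110000 (corrected bit 10)


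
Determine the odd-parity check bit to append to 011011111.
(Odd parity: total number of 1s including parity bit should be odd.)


Number of 1s in data: 7
Parity bit: 0

0


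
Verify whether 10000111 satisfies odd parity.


Number of 1s: 4

No, parity error (4 ones)


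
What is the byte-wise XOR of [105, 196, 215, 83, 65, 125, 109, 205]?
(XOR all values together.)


XOR chain: 105 ^ 196 ^ 215 ^ 83 ^ 65 ^ 125 ^ 109 ^ 205 = 181

181


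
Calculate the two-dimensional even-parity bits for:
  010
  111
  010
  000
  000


Row parities: 11100
Column parities: 111

Row P: 11100, Col P: 111, Corner: 1


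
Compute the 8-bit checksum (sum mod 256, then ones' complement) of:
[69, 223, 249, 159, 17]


Sum = 717 mod 256 = 205
Complement = 50

50


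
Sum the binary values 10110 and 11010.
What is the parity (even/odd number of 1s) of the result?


10110 = 22
11010 = 26
Sum = 48 = 110000
1s count = 2

even parity (2 ones in 110000)


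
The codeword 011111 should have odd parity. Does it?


Number of 1s: 5

Yes, parity is correct (5 ones)


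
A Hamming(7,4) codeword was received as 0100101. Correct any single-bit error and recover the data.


Syndrome = 0: no error detected

Data: 0101 (no errors)


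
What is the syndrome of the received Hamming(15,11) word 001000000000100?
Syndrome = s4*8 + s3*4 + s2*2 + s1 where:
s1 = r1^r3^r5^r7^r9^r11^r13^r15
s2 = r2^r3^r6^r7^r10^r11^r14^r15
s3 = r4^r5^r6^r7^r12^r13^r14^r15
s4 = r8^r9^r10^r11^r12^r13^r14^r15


s1=0, s2=1, s3=1, s4=1

Syndrome = 14 (error at position 14)


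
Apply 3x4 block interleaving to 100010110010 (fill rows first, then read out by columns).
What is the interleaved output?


Matrix:
  1000
  1011
  0010
Read columns: 110000011010

110000011010


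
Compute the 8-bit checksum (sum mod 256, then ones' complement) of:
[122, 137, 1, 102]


Sum = 362 mod 256 = 106
Complement = 149

149


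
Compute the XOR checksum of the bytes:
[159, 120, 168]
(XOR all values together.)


XOR chain: 159 ^ 120 ^ 168 = 79

79


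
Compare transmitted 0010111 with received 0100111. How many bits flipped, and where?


XOR: 0110000

2 error(s) at position(s): 1, 2


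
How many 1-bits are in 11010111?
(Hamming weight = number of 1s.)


Counting 1s in 11010111

6


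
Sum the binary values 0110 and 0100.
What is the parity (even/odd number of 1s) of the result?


0110 = 6
0100 = 4
Sum = 10 = 1010
1s count = 2

even parity (2 ones in 1010)


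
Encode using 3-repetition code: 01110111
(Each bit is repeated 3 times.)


Each bit -> 3 copies

000111111111000111111111


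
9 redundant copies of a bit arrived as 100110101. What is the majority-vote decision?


Ones: 5 out of 9
Threshold: 5

1 (5/9 voted 1)


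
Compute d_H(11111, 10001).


XOR: 01110
Count of 1s: 3

3


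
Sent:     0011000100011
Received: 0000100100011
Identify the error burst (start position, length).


XOR: 0011100000000

Burst at position 2, length 3


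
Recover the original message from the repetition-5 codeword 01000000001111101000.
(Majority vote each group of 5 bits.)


Groups: 01000, 00000, 11111, 01000
Majority votes: 0010

0010


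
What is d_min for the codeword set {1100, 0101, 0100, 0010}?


Comparing all pairs, minimum distance: 1
Can detect 0 errors, correct 0 errors

1


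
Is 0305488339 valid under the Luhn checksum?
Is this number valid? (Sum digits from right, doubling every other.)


Luhn sum = 49
49 mod 10 = 9

Invalid (Luhn sum mod 10 = 9)


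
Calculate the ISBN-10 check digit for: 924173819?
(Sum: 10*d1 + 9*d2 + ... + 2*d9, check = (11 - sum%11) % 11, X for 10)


Weighted sum: 257
257 mod 11 = 4

Check digit: 7


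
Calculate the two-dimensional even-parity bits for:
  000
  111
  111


Row parities: 011
Column parities: 000

Row P: 011, Col P: 000, Corner: 0


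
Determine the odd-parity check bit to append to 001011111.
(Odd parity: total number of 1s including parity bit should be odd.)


Number of 1s in data: 6
Parity bit: 1

1


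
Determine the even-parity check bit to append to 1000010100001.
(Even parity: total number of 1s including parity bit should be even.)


Number of 1s in data: 4
Parity bit: 0

0


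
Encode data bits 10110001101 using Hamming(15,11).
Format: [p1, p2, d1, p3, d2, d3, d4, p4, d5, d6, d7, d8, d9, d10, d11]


Parity bits: p1=0, p2=0, p3=1, p4=1

001101110001101
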